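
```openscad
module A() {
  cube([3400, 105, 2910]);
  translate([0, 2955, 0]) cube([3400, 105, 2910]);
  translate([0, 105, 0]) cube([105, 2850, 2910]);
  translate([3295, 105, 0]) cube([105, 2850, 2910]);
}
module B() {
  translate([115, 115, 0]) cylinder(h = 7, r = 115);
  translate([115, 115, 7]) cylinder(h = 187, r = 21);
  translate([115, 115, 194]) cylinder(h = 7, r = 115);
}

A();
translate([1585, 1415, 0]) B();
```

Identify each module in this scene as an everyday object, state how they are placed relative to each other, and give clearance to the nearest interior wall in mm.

Clearances: x = 1480, y = 1310; minimum 1310 mm.

A is a house frame. B is a spool. The spool sits inside the house frame, centred. The clearance to the nearest interior wall is 1310 mm.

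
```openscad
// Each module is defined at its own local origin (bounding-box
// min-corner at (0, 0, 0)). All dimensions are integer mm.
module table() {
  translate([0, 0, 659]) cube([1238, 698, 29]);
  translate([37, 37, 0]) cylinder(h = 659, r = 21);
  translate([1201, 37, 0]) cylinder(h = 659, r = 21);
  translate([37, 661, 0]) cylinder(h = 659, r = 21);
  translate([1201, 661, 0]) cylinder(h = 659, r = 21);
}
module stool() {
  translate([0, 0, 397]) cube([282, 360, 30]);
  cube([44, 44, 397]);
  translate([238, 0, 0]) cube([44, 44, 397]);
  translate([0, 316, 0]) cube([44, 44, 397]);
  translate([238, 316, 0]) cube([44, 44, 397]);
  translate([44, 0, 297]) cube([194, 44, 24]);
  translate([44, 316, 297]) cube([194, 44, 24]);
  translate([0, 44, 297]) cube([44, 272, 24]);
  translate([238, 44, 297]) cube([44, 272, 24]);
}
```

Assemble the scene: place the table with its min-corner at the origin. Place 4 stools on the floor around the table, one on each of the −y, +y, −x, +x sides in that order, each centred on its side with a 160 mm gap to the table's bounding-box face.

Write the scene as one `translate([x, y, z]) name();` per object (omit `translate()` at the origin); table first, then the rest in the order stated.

table();
translate([478, -520, 0]) stool();
translate([478, 858, 0]) stool();
translate([-442, 169, 0]) stool();
translate([1398, 169, 0]) stool();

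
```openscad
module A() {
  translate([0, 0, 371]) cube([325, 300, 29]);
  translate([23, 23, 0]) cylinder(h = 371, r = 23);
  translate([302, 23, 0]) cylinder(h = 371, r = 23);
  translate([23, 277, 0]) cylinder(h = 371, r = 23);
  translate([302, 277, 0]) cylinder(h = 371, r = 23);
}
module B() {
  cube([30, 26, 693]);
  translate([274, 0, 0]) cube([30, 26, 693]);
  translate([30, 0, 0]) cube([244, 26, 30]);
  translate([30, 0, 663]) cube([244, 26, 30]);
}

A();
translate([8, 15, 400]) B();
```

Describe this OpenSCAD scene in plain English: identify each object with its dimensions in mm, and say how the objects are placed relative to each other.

A is a simple wooden stool: a rectangular seat 325 mm (x) by 300 mm (y), 29 mm thick, top face at z = 400 mm, on four round legs, each 46 mm in diameter. The legs rest on z = 0, each leg's axis is inset half a diameter from the nearest pair of seat edges (so the leg's bounding box is flush with the corner).

B is a picture frame with a 244×633 mm rectangular opening (x by z) and a uniform 30 mm border on every side. Frame depth is 26 mm along y. It is built from two vertical stiles running the full outside height and two horizontal rails spanning the gap between the stiles.

The picture frame is on top of the stool.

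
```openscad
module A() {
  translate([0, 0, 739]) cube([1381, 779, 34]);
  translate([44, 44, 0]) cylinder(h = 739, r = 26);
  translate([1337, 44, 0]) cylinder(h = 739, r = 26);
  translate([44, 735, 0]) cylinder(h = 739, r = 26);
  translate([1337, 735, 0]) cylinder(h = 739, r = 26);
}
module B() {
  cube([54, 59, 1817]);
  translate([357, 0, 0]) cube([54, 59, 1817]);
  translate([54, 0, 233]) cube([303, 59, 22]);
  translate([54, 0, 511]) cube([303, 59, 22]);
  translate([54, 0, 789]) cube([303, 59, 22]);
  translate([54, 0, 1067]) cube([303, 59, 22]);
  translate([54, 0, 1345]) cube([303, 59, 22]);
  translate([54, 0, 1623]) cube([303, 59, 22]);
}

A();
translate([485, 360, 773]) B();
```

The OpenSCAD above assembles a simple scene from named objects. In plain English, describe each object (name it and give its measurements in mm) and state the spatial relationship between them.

A is a table: top 1381 mm (x) × 779 mm (y), 34 mm thick, upper face at z = 773 mm, on four round legs of 52 mm diameter, each leg's bounding box inset 18 mm from the nearest pair of top edges, running from z = 0 to the bottom of the top.

B is a wooden ladder with two side rails of 54×59 mm section and 1817 mm height, set 411 mm apart overall. Between them run 6 rectangular rungs (59 mm deep, 22 mm thick), front faces flush with the rails' −y face. The bottom of the first rung is 233 mm above the floor and each subsequent rung is 278 mm higher than the one below.

The ladder is on top of the table, centred.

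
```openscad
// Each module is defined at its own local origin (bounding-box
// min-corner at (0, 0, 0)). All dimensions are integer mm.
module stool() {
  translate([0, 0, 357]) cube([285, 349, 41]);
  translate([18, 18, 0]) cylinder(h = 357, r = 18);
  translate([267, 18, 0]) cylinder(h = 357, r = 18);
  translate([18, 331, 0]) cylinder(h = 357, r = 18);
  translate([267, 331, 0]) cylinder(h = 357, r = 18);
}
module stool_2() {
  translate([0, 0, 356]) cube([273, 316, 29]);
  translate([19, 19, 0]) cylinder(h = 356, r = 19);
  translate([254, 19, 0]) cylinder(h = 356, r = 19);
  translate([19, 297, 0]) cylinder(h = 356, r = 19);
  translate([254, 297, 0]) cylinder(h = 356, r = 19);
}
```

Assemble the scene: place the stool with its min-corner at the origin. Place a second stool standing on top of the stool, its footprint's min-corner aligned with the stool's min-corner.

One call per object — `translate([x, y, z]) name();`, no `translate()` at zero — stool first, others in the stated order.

stool();
translate([0, 0, 398]) stool_2();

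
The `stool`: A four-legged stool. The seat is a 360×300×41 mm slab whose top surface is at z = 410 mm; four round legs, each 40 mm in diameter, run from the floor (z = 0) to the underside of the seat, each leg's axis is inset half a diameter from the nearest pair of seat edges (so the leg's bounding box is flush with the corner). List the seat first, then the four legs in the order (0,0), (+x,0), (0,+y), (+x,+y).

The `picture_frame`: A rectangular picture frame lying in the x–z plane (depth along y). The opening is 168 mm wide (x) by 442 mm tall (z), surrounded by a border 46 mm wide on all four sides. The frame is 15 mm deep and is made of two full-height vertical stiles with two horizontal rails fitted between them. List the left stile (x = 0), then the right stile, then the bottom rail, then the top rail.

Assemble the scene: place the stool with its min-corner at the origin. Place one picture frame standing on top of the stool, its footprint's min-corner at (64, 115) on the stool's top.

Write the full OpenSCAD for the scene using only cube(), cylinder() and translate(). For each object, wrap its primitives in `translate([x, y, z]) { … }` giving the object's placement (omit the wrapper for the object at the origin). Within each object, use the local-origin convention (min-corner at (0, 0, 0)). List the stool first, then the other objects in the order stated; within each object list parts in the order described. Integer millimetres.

translate([0, 0, 369]) cube([360, 300, 41]);
translate([20, 20, 0]) cylinder(h = 369, r = 20);
translate([340, 20, 0]) cylinder(h = 369, r = 20);
translate([20, 280, 0]) cylinder(h = 369, r = 20);
translate([340, 280, 0]) cylinder(h = 369, r = 20);
translate([64, 115, 410]) {
  cube([46, 15, 534]);
  translate([214, 0, 0]) cube([46, 15, 534]);
  translate([46, 0, 0]) cube([168, 15, 46]);
  translate([46, 0, 488]) cube([168, 15, 46]);
}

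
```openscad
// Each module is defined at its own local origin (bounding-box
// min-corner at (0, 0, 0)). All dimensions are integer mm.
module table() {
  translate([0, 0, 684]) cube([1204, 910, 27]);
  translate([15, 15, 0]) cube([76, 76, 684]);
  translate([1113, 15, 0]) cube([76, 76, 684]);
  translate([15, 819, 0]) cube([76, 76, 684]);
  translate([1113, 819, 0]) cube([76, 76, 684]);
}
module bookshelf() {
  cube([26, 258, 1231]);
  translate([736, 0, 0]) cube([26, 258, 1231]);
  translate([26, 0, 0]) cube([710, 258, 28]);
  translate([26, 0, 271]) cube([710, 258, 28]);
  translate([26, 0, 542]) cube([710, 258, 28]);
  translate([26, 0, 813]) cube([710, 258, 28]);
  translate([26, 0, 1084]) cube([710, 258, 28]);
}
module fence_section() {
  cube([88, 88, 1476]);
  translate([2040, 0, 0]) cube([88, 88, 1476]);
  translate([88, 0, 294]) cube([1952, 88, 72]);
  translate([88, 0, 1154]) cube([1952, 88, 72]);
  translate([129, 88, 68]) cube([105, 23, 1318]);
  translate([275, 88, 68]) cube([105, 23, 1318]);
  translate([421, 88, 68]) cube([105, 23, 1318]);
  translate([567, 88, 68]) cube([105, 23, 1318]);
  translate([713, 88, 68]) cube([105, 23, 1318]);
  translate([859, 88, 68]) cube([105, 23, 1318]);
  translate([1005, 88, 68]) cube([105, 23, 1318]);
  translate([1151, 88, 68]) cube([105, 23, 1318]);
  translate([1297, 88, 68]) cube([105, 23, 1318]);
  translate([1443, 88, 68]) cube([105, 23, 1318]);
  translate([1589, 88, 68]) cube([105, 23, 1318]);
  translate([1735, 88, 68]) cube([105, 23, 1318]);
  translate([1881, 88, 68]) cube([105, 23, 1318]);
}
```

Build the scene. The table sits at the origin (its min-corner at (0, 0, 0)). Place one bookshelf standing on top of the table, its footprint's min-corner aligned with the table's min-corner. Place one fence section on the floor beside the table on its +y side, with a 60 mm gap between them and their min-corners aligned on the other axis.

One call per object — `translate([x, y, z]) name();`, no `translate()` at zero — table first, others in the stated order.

table();
translate([0, 0, 711]) bookshelf();
translate([0, 970, 0]) fence_section();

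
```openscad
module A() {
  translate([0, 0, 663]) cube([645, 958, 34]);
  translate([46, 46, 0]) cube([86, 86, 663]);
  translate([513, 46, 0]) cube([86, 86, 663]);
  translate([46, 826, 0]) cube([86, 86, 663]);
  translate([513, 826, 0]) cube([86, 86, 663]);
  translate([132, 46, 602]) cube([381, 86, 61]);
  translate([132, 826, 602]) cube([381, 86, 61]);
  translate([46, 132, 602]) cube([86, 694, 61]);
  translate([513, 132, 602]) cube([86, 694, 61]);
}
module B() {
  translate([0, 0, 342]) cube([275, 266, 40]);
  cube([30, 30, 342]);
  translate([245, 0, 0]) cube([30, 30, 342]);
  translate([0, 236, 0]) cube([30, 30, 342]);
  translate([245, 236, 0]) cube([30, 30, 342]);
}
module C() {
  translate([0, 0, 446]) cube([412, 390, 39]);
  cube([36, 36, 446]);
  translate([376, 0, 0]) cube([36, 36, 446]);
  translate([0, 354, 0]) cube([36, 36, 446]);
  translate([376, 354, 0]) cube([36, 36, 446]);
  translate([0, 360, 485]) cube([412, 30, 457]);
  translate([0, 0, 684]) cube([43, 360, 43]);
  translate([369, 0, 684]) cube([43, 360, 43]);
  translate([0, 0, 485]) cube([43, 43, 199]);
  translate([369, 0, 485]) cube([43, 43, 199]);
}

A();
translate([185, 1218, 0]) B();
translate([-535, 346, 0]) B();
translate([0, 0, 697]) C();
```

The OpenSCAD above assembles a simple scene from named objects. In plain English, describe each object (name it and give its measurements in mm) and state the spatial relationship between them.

A is a table: top 645 mm (x) × 958 mm (y), 34 mm thick, upper face at z = 697 mm, on four 86×86 mm square legs, each inset 46 mm from the nearest pair of top edges, running from z = 0 to the bottom of the top. Four apron rails, 86 mm thick and 61 mm tall, run between adjacent legs with their top edges flush with the underside of the top and their outer faces flush with the legs' outer faces.

B is a four-legged stool. The seat is a 275×266×40 mm slab whose top surface is at z = 382 mm; four square legs, each 30×30 mm in cross-section, run from the floor (z = 0) to the underside of the seat, each flush with a corner of the seat.

C is a chair. The seat is a 412×390×39 mm slab with its top at z = 485 mm, on four 36×36 mm corner legs (flush with the seat edges, standing on z = 0). A flat backrest 30 mm thick, 457 mm tall, spans the full seat width and rises from the seat top along its +y edge, rear face flush with the rear of the seat. Two armrests of 43×43 mm section run along each side from the seat's front edge to the front of the backrest, top faces 242 mm above the seat top and outer faces flush with the seat's x-edges; a 43×43 mm post under the front of each armrest stands on the seat at the front corner.

Two stools sit around the table at the +y, −x sides. The chair is on top of the table.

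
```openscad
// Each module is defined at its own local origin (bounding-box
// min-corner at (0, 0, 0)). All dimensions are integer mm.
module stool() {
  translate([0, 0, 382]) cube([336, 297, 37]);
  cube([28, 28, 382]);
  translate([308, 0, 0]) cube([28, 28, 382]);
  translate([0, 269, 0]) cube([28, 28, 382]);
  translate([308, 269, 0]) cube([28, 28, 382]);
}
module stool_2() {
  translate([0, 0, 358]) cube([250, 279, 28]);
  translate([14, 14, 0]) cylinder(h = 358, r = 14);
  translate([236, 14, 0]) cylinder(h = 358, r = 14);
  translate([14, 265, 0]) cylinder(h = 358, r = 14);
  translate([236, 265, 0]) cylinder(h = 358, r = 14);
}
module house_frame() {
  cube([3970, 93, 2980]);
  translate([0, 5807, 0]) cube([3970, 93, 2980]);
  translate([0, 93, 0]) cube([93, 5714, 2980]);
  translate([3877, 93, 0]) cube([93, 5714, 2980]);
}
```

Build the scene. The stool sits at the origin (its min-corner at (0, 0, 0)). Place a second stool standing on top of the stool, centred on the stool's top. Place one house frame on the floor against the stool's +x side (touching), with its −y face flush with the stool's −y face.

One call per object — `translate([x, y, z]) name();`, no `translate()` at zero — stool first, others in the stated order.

stool();
translate([43, 9, 419]) stool_2();
translate([336, 0, 0]) house_frame();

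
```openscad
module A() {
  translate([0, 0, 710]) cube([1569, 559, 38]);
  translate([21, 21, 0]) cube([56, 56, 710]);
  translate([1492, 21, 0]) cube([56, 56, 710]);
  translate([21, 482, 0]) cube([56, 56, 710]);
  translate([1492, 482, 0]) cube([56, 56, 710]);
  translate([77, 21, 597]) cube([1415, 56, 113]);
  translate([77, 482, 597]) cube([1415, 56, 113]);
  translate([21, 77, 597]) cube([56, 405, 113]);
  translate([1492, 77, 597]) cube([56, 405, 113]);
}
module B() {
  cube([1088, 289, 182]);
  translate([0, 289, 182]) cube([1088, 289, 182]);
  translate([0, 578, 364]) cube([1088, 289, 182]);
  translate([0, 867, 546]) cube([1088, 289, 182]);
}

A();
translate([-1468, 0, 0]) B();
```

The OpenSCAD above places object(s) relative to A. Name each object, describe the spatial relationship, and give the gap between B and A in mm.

A is a table. B is a staircase. The staircase is on the floor beside the table on its −x side. The gap between the staircase and the table is 380 mm.

The staircase's nearest face is 380 mm from the table's −x face.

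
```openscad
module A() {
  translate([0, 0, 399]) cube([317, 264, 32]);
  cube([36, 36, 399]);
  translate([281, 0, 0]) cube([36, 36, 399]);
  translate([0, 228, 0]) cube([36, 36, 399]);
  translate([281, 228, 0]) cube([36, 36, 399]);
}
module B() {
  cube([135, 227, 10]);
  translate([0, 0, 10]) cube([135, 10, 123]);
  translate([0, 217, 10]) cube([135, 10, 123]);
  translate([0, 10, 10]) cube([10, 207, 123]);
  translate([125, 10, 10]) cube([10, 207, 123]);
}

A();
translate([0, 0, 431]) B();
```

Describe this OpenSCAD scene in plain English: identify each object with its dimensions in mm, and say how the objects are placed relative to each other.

A is a four-legged stool. The seat is a 317×264×32 mm slab whose top surface is at z = 431 mm; four square legs, each 36×36 mm in cross-section, run from the floor (z = 0) to the underside of the seat, each flush with a corner of the seat.

B is an open storage box with external size 135×227×133 mm and wall thickness 10 mm (the base is also 10 mm thick). The base covers the whole footprint; the four walls stand on the base, with the y-facing walls full-width and the x-facing walls fitting between their inner faces.

The open box is on top of the stool.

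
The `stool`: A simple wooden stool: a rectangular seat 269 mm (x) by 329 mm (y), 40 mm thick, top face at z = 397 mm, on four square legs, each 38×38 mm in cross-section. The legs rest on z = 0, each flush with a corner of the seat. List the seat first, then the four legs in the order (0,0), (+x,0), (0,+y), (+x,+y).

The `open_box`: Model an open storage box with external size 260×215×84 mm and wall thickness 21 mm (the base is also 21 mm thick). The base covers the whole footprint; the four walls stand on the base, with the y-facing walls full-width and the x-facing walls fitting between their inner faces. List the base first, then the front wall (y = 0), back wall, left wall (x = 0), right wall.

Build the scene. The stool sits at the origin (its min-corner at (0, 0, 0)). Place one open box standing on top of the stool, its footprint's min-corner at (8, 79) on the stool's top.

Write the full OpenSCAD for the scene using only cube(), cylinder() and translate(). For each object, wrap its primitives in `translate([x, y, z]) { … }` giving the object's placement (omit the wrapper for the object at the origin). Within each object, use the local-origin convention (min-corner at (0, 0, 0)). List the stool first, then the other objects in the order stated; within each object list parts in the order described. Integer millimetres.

translate([0, 0, 357]) cube([269, 329, 40]);
cube([38, 38, 357]);
translate([231, 0, 0]) cube([38, 38, 357]);
translate([0, 291, 0]) cube([38, 38, 357]);
translate([231, 291, 0]) cube([38, 38, 357]);
translate([8, 79, 397]) {
  cube([260, 215, 21]);
  translate([0, 0, 21]) cube([260, 21, 63]);
  translate([0, 194, 21]) cube([260, 21, 63]);
  translate([0, 21, 21]) cube([21, 173, 63]);
  translate([239, 21, 21]) cube([21, 173, 63]);
}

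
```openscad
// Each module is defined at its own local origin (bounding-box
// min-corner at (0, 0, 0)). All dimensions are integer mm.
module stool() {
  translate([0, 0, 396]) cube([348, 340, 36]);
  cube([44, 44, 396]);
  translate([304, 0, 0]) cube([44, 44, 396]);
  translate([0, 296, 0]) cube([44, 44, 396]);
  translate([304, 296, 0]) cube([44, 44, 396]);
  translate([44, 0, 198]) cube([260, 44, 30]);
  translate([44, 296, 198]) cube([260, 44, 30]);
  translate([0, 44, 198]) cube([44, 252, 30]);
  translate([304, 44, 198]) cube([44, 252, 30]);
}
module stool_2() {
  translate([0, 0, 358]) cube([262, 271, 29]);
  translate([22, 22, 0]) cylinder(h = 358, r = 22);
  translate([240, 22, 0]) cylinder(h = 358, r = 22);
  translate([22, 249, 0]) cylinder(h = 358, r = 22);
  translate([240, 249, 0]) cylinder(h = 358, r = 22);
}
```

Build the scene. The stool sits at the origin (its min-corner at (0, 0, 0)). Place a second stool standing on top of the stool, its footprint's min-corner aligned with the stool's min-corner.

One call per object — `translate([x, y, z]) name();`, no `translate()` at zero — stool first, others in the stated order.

stool();
translate([0, 0, 432]) stool_2();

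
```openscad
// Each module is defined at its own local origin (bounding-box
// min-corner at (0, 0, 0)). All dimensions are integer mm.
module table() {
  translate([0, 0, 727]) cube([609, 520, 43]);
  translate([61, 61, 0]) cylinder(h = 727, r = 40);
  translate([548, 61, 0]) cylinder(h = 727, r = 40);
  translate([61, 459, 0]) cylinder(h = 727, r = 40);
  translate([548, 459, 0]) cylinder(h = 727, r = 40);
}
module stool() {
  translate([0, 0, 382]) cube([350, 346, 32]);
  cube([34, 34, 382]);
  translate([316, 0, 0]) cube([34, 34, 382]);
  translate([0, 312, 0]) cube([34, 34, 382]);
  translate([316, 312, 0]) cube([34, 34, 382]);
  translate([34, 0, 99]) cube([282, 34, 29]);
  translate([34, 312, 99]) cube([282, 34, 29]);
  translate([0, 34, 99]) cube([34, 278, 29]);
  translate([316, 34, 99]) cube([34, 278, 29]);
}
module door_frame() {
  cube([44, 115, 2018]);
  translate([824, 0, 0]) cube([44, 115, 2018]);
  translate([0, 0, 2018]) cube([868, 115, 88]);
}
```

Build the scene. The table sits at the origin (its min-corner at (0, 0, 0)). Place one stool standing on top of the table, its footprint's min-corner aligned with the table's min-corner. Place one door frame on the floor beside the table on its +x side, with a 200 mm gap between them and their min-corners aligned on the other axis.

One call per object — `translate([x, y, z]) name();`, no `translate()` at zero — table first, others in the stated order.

table();
translate([0, 0, 770]) stool();
translate([809, 0, 0]) door_frame();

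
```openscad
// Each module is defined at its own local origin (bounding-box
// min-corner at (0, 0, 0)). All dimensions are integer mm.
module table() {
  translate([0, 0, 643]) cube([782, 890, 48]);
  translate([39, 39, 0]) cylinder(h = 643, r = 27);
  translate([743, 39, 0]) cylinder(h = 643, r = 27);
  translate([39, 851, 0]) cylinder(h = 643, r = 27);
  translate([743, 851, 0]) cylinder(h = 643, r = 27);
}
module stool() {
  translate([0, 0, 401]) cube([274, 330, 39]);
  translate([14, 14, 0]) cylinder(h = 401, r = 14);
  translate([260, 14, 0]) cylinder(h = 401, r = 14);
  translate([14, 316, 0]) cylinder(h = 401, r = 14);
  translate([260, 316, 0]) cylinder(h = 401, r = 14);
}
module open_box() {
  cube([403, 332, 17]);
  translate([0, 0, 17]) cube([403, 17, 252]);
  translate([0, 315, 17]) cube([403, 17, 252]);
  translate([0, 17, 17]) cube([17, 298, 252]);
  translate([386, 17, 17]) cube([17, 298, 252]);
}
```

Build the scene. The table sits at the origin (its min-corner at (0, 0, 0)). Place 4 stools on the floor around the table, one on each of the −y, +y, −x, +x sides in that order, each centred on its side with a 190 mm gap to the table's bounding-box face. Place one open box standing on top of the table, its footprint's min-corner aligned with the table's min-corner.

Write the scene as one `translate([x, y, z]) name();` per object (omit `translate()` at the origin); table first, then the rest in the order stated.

table();
translate([254, -520, 0]) stool();
translate([254, 1080, 0]) stool();
translate([-464, 280, 0]) stool();
translate([972, 280, 0]) stool();
translate([0, 0, 691]) open_box();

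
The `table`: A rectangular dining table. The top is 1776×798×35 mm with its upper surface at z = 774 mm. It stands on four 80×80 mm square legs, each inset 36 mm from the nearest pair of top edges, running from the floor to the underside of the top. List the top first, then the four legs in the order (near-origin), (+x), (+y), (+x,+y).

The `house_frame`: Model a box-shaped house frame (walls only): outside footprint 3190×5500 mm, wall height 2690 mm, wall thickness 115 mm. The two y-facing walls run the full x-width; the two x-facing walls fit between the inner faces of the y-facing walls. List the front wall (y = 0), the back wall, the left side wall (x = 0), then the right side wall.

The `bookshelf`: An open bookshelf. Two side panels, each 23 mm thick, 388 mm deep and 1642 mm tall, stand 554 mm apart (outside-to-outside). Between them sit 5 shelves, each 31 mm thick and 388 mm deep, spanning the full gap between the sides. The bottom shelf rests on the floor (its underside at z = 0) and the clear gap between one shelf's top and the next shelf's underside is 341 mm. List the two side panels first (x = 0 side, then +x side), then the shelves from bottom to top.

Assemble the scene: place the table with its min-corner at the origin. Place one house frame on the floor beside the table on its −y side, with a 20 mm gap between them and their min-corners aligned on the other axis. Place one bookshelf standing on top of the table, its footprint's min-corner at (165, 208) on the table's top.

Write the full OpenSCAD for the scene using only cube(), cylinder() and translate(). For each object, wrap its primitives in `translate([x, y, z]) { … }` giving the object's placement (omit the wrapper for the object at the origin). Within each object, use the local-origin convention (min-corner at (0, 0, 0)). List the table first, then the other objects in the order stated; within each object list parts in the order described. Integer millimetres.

translate([0, 0, 739]) cube([1776, 798, 35]);
translate([36, 36, 0]) cube([80, 80, 739]);
translate([1660, 36, 0]) cube([80, 80, 739]);
translate([36, 682, 0]) cube([80, 80, 739]);
translate([1660, 682, 0]) cube([80, 80, 739]);
translate([0, -5520, 0]) {
  cube([3190, 115, 2690]);
  translate([0, 5385, 0]) cube([3190, 115, 2690]);
  translate([0, 115, 0]) cube([115, 5270, 2690]);
  translate([3075, 115, 0]) cube([115, 5270, 2690]);
}
translate([165, 208, 774]) {
  cube([23, 388, 1642]);
  translate([531, 0, 0]) cube([23, 388, 1642]);
  translate([23, 0, 0]) cube([508, 388, 31]);
  translate([23, 0, 372]) cube([508, 388, 31]);
  translate([23, 0, 744]) cube([508, 388, 31]);
  translate([23, 0, 1116]) cube([508, 388, 31]);
  translate([23, 0, 1488]) cube([508, 388, 31]);
}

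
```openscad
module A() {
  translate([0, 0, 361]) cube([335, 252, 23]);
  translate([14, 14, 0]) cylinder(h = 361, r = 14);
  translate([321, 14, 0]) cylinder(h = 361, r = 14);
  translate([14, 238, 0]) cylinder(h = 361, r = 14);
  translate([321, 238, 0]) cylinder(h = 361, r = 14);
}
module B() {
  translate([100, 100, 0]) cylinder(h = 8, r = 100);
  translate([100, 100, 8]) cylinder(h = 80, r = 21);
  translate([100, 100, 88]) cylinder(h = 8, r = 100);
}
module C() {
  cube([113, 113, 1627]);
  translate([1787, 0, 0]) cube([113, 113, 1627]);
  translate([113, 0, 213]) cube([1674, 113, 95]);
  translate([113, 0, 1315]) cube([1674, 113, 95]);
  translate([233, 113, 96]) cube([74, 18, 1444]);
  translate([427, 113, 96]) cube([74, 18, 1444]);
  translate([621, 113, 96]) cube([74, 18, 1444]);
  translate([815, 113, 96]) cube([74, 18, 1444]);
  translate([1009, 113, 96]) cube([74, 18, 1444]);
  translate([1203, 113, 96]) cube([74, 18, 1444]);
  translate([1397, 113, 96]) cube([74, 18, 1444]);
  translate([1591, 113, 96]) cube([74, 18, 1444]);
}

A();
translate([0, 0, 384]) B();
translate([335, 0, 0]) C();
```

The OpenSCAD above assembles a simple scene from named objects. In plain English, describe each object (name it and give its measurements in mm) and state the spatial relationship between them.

A is a simple wooden stool: a rectangular seat 335 mm (x) by 252 mm (y), 23 mm thick, top face at z = 384 mm, on four round legs, each 28 mm in diameter. The legs rest on z = 0, each leg's axis is inset half a diameter from the nearest pair of seat edges (so the leg's bounding box is flush with the corner).

B is a spool: two coaxial disc flanges of radius 100 mm and thickness 8 mm, joined by a core cylinder of radius 21 mm and height 80 mm. The lower flange rests on z = 0 and the three cylinders share a vertical axis.

C is a fence section. Two 113×113 mm posts, 1627 mm tall, stand on the floor with a clear span of 1674 mm between their inner faces. Two horizontal rails of 113×95 mm section span the gap between the posts with their undersides at z = 213 mm and z = 1315 mm, flush with the posts' −y face. 8 pickets, each 74 mm wide, 18 mm thick and 1444 mm tall, are fixed to the +y face of the rails with their bottoms at z = 96 mm, evenly spaced across the span with equal gaps (rounded down to the nearest mm) at the −x end and between each pair — any rounding remainder accumulates at the +x end.

The spool is on top of the stool. The fence section is against the stool's +x side, with their −y faces flush.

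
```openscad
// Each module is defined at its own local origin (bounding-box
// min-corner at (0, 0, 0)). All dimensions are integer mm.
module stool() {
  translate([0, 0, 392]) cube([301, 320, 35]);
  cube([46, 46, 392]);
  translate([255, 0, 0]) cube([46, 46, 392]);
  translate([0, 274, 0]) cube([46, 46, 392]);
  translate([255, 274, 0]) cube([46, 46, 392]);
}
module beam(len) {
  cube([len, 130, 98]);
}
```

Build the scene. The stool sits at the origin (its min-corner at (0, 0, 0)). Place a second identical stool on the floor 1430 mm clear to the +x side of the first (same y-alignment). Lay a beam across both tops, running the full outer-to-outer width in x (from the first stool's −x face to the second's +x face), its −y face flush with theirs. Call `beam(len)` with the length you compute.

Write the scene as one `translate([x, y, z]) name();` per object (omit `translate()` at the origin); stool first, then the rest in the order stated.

stool();
translate([1731, 0, 0]) stool();
translate([0, 0, 427]) beam(2032);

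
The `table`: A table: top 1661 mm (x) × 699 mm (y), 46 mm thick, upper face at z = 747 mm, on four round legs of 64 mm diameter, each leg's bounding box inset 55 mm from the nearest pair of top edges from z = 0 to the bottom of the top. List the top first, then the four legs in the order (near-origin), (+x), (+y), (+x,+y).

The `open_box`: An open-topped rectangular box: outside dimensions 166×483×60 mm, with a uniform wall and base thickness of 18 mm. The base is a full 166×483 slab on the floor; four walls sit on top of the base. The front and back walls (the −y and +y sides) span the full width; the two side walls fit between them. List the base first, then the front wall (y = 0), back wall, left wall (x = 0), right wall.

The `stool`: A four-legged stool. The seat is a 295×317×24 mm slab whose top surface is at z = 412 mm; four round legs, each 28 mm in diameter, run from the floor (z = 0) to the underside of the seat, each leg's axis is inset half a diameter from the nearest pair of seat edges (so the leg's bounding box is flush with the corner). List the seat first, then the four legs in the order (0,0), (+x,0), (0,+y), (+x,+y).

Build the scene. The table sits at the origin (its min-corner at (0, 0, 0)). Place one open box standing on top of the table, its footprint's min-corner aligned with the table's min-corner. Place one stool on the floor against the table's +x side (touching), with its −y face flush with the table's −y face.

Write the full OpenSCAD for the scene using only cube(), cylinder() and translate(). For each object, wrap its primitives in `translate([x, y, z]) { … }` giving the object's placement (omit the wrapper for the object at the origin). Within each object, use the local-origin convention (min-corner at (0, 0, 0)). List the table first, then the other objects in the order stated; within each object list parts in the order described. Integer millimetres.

translate([0, 0, 701]) cube([1661, 699, 46]);
translate([87, 87, 0]) cylinder(h = 701, r = 32);
translate([1574, 87, 0]) cylinder(h = 701, r = 32);
translate([87, 612, 0]) cylinder(h = 701, r = 32);
translate([1574, 612, 0]) cylinder(h = 701, r = 32);
translate([0, 0, 747]) {
  cube([166, 483, 18]);
  translate([0, 0, 18]) cube([166, 18, 42]);
  translate([0, 465, 18]) cube([166, 18, 42]);
  translate([0, 18, 18]) cube([18, 447, 42]);
  translate([148, 18, 18]) cube([18, 447, 42]);
}
translate([1661, 0, 0]) {
  translate([0, 0, 388]) cube([295, 317, 24]);
  translate([14, 14, 0]) cylinder(h = 388, r = 14);
  translate([281, 14, 0]) cylinder(h = 388, r = 14);
  translate([14, 303, 0]) cylinder(h = 388, r = 14);
  translate([281, 303, 0]) cylinder(h = 388, r = 14);
}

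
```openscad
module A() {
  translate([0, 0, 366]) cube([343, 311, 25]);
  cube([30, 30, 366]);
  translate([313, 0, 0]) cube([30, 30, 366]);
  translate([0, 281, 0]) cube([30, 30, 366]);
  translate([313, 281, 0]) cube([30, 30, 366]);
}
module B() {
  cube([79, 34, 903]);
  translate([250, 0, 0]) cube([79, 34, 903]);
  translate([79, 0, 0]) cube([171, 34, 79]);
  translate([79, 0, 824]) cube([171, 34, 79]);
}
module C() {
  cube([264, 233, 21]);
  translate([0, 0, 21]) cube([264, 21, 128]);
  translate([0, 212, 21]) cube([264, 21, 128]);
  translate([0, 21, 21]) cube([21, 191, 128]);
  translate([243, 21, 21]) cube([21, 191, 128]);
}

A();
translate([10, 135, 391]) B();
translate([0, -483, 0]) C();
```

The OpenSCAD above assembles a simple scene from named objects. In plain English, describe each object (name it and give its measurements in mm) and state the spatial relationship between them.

A is a four-legged stool. The seat is a 343×311×25 mm slab whose top surface is at z = 391 mm; four square legs, each 30×30 mm in cross-section, run from the floor (z = 0) to the underside of the seat, each flush with a corner of the seat.

B is a picture frame with a 171×745 mm rectangular opening (x by z) and a uniform 79 mm border on every side. Frame depth is 34 mm along y. It is built from two vertical stiles running the full outside height and two horizontal rails spanning the gap between the stiles.

C is an open-topped rectangular box: outside dimensions 264×233×149 mm, with a uniform wall and base thickness of 21 mm. The base is a full 264×233 slab on the floor; four walls sit on top of the base. The front and back walls (the −y and +y sides) span the full width; the two side walls fit between them.

The picture frame is on top of the stool. The open box is on the floor beside the stool on its −y side.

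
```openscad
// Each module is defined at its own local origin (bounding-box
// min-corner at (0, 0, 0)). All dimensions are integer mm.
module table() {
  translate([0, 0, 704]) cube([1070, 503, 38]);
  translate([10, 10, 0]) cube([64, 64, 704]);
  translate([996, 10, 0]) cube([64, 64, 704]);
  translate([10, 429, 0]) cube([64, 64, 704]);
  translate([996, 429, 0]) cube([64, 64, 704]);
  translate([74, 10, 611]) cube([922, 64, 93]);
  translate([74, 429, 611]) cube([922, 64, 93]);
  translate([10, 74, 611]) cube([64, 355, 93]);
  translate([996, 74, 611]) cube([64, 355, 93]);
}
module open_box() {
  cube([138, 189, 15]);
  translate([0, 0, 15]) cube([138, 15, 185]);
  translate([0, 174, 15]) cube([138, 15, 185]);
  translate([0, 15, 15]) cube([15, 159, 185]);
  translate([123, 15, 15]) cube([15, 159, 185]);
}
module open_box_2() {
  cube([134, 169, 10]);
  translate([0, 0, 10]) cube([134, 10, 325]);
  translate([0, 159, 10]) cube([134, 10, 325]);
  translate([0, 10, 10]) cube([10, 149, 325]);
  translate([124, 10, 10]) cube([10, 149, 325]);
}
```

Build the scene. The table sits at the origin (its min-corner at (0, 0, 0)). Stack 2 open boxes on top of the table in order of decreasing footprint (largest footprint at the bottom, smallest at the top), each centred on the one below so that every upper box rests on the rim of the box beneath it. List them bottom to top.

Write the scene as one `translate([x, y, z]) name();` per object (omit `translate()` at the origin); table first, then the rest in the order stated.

table();
translate([466, 157, 742]) open_box();
translate([468, 167, 942]) open_box_2();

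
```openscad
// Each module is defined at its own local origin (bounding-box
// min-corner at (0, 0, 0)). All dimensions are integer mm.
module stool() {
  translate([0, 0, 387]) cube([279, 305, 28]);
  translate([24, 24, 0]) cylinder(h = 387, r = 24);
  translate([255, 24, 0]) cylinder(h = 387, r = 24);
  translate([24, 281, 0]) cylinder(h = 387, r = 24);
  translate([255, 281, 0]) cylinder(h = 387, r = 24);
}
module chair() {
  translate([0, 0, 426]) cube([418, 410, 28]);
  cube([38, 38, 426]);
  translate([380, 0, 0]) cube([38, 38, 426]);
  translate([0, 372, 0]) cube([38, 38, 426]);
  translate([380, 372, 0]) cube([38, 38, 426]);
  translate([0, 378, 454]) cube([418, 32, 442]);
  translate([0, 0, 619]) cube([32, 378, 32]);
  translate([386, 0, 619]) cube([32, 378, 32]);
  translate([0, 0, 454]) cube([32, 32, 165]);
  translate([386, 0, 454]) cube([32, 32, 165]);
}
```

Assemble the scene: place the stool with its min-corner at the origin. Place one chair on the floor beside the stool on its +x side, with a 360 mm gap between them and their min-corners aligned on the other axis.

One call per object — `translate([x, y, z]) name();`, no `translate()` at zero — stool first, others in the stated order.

stool();
translate([639, 0, 0]) chair();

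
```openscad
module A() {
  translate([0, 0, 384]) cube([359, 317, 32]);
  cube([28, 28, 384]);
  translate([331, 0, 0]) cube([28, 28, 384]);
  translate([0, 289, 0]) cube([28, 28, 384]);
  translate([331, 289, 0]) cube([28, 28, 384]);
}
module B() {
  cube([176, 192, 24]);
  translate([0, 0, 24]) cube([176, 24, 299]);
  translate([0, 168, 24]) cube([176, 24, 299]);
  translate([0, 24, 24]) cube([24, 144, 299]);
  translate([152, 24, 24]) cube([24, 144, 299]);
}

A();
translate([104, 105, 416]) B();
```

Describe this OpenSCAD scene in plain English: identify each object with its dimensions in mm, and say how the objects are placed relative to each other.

A is a four-legged stool. The seat is 359×317 mm, 32 mm thick, top at z = 416 mm. It stands on four square legs, each 28×28 mm in cross-section, from z = 0 to the seat underside, each flush with a corner of the seat.

B is an open storage box with external size 176×192×323 mm and wall thickness 24 mm (the base is also 24 mm thick). The base covers the whole footprint; the four walls stand on the base, with the y-facing walls full-width and the x-facing walls fitting between their inner faces.

The open box is on top of the stool.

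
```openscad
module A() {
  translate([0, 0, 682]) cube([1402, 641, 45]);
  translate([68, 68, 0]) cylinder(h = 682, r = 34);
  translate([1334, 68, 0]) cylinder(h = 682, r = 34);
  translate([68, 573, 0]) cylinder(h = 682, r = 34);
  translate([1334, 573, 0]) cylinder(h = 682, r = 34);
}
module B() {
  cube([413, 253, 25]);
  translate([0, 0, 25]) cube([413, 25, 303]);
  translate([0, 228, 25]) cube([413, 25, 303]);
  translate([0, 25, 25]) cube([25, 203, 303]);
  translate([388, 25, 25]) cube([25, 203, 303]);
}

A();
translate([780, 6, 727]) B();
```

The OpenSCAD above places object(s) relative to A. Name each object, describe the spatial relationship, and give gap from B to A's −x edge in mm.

The open box's min-x is at 780; the table's min-x is 0; gap = 780 mm.

A is a table. B is an open box. The open box is on top of the table. The gap from the open box to the table's −x edge is 780 mm.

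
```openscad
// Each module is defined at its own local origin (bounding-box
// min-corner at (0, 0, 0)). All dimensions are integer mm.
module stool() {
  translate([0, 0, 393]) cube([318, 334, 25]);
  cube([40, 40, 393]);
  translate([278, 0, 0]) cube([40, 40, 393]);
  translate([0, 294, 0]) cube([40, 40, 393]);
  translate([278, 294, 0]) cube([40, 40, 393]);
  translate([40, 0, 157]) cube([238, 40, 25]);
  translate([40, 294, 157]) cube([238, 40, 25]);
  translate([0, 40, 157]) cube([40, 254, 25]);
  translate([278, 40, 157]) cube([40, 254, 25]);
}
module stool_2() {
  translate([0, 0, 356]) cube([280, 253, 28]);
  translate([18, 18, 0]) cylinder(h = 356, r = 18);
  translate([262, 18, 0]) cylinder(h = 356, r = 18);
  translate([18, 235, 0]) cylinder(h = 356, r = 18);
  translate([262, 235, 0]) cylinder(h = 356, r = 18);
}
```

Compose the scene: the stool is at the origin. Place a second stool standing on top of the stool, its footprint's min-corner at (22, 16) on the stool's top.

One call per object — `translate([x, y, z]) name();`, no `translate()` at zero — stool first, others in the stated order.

stool();
translate([22, 16, 418]) stool_2();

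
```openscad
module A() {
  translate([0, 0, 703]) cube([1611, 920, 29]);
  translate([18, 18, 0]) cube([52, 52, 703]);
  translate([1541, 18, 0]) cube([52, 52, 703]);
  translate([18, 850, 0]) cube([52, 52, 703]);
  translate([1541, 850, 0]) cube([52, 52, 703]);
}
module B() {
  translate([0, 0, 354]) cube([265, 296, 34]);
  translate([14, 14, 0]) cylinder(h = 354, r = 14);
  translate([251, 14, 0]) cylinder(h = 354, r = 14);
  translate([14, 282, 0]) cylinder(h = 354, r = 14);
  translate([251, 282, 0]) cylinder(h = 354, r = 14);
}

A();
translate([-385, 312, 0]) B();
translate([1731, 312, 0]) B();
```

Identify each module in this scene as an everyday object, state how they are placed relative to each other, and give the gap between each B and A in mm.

Each stool's nearest face is 120 mm from the table's bounding box.

A is a table. B is a stool. Two stools sit around the table at the −x, +x sides. The gap between each stool and the table is 120 mm.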